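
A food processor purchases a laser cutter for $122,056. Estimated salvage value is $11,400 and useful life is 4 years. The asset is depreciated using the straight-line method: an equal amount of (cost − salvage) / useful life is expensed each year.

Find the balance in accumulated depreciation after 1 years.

Depreciable base = $122,056 − $11,400 = $110,656.
Annual expense = $110,656 / 4 = $27,664.
End of year 1: book value $94,392.
Accumulated through year 1 = $122,056 − $94,392 = $27,664.

$27,664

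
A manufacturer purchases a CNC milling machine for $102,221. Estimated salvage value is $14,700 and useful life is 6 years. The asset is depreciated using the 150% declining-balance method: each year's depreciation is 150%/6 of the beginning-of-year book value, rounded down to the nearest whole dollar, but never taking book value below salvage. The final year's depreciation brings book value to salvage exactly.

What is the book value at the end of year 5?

$24,258

Depreciable base = $102,221 − $14,700 = $87,521.
Year 1: ⌊$102,221 × 150%/6⌋ = $25,555. Book value $76,666.
Year 2: ⌊$76,666 × 150%/6⌋ = $19,166. Book value $57,500.
Year 3: ⌊$57,500 × 150%/6⌋ = $14,375. Book value $43,125.
Year 4: ⌊$43,125 × 150%/6⌋ = $10,781. Book value $32,344.
Year 5: ⌊$32,344 × 150%/6⌋ = $8,086. Book value $24,258.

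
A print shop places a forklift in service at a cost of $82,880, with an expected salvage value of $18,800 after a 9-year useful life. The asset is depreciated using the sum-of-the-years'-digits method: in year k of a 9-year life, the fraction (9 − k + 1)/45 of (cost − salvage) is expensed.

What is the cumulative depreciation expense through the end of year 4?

Depreciable base = $82,880 − $18,800 = $64,080.
Sum of the years' digits = 9+8+7+6+5+4+3+2+1 = 45.
Year 1: $64,080 × 9/45 = $12,816. Book value $70,064.
Year 2: $64,080 × 8/45 = $11,392. Book value $58,672.
Year 3: $64,080 × 7/45 = $9,968. Book value $48,704.
Year 4: $64,080 × 6/45 = $8,544. Book value $40,160.
Accumulated through year 4 = $82,880 − $40,160 = $42,720.

$42,720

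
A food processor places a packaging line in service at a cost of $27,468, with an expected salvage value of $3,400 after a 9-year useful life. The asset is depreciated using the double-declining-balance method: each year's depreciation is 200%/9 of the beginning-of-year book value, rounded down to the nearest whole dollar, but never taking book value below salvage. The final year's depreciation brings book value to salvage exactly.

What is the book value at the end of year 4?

$10,053

Depreciable base = $27,468 − $3,400 = $24,068.
Year 1: ⌊$27,468 × 200%/9⌋ = $6,104. Book value $21,364.
Year 2: ⌊$21,364 × 200%/9⌋ = $4,747. Book value $16,617.
Year 3: ⌊$16,617 × 200%/9⌋ = $3,692. Book value $12,925.
Year 4: ⌊$12,925 × 200%/9⌋ = $2,872. Book value $10,053.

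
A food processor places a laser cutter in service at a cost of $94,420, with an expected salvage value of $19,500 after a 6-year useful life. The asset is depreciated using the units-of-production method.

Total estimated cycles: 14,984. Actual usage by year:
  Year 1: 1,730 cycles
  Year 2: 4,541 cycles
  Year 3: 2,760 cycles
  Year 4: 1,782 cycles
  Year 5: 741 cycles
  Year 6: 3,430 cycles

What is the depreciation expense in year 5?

$3,705

Depreciable base = $94,420 − $19,500 = $74,920.
Rate = $74,920 / 14,984 cycles = $5 per cycle.
Year 1: 1,730 × $5 = $8,650. Book value $85,770.
Year 2: 4,541 × $5 = $22,705. Book value $63,065.
Year 3: 2,760 × $5 = $13,800. Book value $49,265.
Year 4: 1,782 × $5 = $8,910. Book value $40,355.
Year 5: 741 × $5 = $3,705. Book value $36,650.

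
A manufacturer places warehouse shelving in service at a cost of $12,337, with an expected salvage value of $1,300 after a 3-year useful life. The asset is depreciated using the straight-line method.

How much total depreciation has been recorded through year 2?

$7,358

Depreciable base = $12,337 − $1,300 = $11,037.
Annual expense = $11,037 / 3 = $3,679.
End of year 1: book value $8,658.
End of year 2: book value $4,979.
Accumulated through year 2 = $12,337 − $4,979 = $7,358.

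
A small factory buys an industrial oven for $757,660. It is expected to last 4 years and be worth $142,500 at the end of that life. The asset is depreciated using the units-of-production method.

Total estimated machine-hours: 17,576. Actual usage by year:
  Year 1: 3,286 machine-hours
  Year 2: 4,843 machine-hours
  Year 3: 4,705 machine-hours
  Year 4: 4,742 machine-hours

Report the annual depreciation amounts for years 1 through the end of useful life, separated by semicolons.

Depreciable base = $757,660 − $142,500 = $615,160.
Rate = $615,160 / 17,576 machine-hours = $35 per machine-hour.
Year 1: 3,286 × $35 = $115,010. Book value $642,650.
Year 2: 4,843 × $35 = $169,505. Book value $473,145.
Year 3: 4,705 × $35 = $164,675. Book value $308,470.
Year 4: 4,742 × $35 = $165,970. Book value $142,500.

$115,010; $169,505; $164,675; $165,970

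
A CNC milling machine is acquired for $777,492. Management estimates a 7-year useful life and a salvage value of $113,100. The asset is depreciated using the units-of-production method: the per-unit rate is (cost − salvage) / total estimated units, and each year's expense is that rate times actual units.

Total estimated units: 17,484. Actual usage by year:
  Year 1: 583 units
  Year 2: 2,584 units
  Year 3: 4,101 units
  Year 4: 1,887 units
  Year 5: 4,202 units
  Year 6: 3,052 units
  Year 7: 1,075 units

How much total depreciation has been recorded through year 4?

Depreciable base = $777,492 − $113,100 = $664,392.
Rate = $664,392 / 17,484 units = $38 per unit.
Year 1: 583 × $38 = $22,154. Book value $755,338.
Year 2: 2,584 × $38 = $98,192. Book value $657,146.
Year 3: 4,101 × $38 = $155,838. Book value $501,308.
Year 4: 1,887 × $38 = $71,706. Book value $429,602.
Accumulated through year 4 = $777,492 − $429,602 = $347,890.

$347,890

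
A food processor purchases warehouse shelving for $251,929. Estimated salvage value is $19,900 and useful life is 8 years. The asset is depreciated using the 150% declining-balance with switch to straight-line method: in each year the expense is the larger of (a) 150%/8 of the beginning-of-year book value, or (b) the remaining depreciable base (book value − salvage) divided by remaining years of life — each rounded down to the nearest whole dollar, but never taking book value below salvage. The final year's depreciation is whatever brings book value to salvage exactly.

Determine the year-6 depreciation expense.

$22,473

Depreciable base = $251,929 − $19,900 = $232,029.
Year 1: DB = ⌊$251,929 × 150%/8⌋ = $47,236; SL = ⌊$232,029/8⌋ = $29,003 → take DB $47,236. Book value $204,693.
Year 2: DB = ⌊$204,693 × 150%/8⌋ = $38,379; SL = ⌊$184,793/7⌋ = $26,399 → take DB $38,379. Book value $166,314.
Year 3: DB = ⌊$166,314 × 150%/8⌋ = $31,183; SL = ⌊$146,414/6⌋ = $24,402 → take DB $31,183. Book value $135,131.
Year 4: DB = ⌊$135,131 × 150%/8⌋ = $25,337; SL = ⌊$115,231/5⌋ = $23,046 → take DB $25,337. Book value $109,794.
Year 5: DB = ⌊$109,794 × 150%/8⌋ = $20,586; SL = ⌊$89,894/4⌋ = $22,473 → take SL $22,473. Book value $87,321.
Year 6: DB = ⌊$87,321 × 150%/8⌋ = $16,372; SL = ⌊$67,421/3⌋ = $22,473 → take SL $22,473. Book value $64,848.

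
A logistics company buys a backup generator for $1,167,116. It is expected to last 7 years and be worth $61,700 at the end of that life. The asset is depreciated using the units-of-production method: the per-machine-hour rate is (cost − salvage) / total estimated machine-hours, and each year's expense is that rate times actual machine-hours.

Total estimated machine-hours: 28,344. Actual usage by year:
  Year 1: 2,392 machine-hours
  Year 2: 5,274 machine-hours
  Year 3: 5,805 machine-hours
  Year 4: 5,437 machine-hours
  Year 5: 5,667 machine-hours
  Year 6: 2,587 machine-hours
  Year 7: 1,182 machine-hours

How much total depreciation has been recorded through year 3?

$525,369

Depreciable base = $1,167,116 − $61,700 = $1,105,416.
Rate = $1,105,416 / 28,344 machine-hours = $39 per machine-hour.
Year 1: 2,392 × $39 = $93,288. Book value $1,073,828.
Year 2: 5,274 × $39 = $205,686. Book value $868,142.
Year 3: 5,805 × $39 = $226,395. Book value $641,747.
Accumulated through year 3 = $1,167,116 − $641,747 = $525,369.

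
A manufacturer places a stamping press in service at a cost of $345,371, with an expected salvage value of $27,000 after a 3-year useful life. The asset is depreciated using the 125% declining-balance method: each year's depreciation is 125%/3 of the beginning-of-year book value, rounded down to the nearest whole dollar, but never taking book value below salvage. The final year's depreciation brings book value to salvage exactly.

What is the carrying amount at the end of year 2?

$117,523

Depreciable base = $345,371 − $27,000 = $318,371.
Year 1: ⌊$345,371 × 125%/3⌋ = $143,904. Book value $201,467.
Year 2: ⌊$201,467 × 125%/3⌋ = $83,944. Book value $117,523.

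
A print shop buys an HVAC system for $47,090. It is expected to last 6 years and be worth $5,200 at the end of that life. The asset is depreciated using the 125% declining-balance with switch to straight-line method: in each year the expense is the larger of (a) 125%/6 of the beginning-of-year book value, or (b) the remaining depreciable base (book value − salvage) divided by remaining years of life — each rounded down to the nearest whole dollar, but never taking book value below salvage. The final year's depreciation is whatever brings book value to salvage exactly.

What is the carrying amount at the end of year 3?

Depreciable base = $47,090 − $5,200 = $41,890.
Year 1: DB = ⌊$47,090 × 125%/6⌋ = $9,810; SL = ⌊$41,890/6⌋ = $6,981 → take DB $9,810. Book value $37,280.
Year 2: DB = ⌊$37,280 × 125%/6⌋ = $7,766; SL = ⌊$32,080/5⌋ = $6,416 → take DB $7,766. Book value $29,514.
Year 3: DB = ⌊$29,514 × 125%/6⌋ = $6,148; SL = ⌊$24,314/4⌋ = $6,078 → take DB $6,148. Book value $23,366.

$23,366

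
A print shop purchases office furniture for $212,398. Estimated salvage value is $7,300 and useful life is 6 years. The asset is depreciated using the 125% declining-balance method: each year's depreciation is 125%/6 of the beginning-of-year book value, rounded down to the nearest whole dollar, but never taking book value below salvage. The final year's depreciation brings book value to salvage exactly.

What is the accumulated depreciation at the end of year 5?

$146,348

Depreciable base = $212,398 − $7,300 = $205,098.
Year 1: ⌊$212,398 × 125%/6⌋ = $44,249. Book value $168,149.
Year 2: ⌊$168,149 × 125%/6⌋ = $35,031. Book value $133,118.
Year 3: ⌊$133,118 × 125%/6⌋ = $27,732. Book value $105,386.
Year 4: ⌊$105,386 × 125%/6⌋ = $21,955. Book value $83,431.
Year 5: ⌊$83,431 × 125%/6⌋ = $17,381. Book value $66,050.
Accumulated through year 5 = $212,398 − $66,050 = $146,348.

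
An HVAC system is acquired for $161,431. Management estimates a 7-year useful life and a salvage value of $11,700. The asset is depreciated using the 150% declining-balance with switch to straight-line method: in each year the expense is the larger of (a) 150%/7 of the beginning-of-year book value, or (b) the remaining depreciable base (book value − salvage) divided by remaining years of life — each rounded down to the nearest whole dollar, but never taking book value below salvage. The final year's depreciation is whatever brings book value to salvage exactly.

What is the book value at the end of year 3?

Depreciable base = $161,431 − $11,700 = $149,731.
Year 1: DB = ⌊$161,431 × 150%/7⌋ = $34,592; SL = ⌊$149,731/7⌋ = $21,390 → take DB $34,592. Book value $126,839.
Year 2: DB = ⌊$126,839 × 150%/7⌋ = $27,179; SL = ⌊$115,139/6⌋ = $19,189 → take DB $27,179. Book value $99,660.
Year 3: DB = ⌊$99,660 × 150%/7⌋ = $21,355; SL = ⌊$87,960/5⌋ = $17,592 → take DB $21,355. Book value $78,305.

$78,305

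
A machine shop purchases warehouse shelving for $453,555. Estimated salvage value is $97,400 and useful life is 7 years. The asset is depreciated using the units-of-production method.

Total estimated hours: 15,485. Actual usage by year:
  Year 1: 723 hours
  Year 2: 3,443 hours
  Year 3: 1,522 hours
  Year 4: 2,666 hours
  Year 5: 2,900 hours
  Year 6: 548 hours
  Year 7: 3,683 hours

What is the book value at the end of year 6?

Depreciable base = $453,555 − $97,400 = $356,155.
Rate = $356,155 / 15,485 hours = $23 per hour.
Year 1: 723 × $23 = $16,629. Book value $436,926.
Year 2: 3,443 × $23 = $79,189. Book value $357,737.
Year 3: 1,522 × $23 = $35,006. Book value $322,731.
Year 4: 2,666 × $23 = $61,318. Book value $261,413.
Year 5: 2,900 × $23 = $66,700. Book value $194,713.
Year 6: 548 × $23 = $12,604. Book value $182,109.

$182,109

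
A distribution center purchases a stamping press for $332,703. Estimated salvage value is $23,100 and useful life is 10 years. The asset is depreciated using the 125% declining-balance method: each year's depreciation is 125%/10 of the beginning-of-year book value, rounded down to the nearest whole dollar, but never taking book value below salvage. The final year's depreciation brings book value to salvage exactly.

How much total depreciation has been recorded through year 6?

Depreciable base = $332,703 − $23,100 = $309,603.
Year 1: ⌊$332,703 × 125%/10⌋ = $41,587. Book value $291,116.
Year 2: ⌊$291,116 × 125%/10⌋ = $36,389. Book value $254,727.
Year 3: ⌊$254,727 × 125%/10⌋ = $31,840. Book value $222,887.
Year 4: ⌊$222,887 × 125%/10⌋ = $27,860. Book value $195,027.
Year 5: ⌊$195,027 × 125%/10⌋ = $24,378. Book value $170,649.
Year 6: ⌊$170,649 × 125%/10⌋ = $21,331. Book value $149,318.
Accumulated through year 6 = $332,703 − $149,318 = $183,385.

$183,385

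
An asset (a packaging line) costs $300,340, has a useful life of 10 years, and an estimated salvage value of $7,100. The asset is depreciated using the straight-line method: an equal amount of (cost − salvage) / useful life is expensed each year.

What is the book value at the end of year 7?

$95,072

Depreciable base = $300,340 − $7,100 = $293,240.
Annual expense = $293,240 / 10 = $29,324.
End of year 1: book value $271,016.
End of year 2: book value $241,692.
End of year 3: book value $212,368.
End of year 4: book value $183,044.
End of year 5: book value $153,720.
End of year 6: book value $124,396.
End of year 7: book value $95,072.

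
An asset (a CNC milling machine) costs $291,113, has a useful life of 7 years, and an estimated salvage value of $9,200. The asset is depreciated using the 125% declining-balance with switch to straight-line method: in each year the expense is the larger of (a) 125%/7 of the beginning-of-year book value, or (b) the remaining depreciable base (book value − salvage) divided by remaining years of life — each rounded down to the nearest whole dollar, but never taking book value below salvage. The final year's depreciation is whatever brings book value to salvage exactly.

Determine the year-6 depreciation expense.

$37,446

Depreciable base = $291,113 − $9,200 = $281,913.
Year 1: DB = ⌊$291,113 × 125%/7⌋ = $51,984; SL = ⌊$281,913/7⌋ = $40,273 → take DB $51,984. Book value $239,129.
Year 2: DB = ⌊$239,129 × 125%/7⌋ = $42,701; SL = ⌊$229,929/6⌋ = $38,321 → take DB $42,701. Book value $196,428.
Year 3: DB = ⌊$196,428 × 125%/7⌋ = $35,076; SL = ⌊$187,228/5⌋ = $37,445 → take SL $37,445. Book value $158,983.
Year 4: DB = ⌊$158,983 × 125%/7⌋ = $28,389; SL = ⌊$149,783/4⌋ = $37,445 → take SL $37,445. Book value $121,538.
Year 5: DB = ⌊$121,538 × 125%/7⌋ = $21,703; SL = ⌊$112,338/3⌋ = $37,446 → take SL $37,446. Book value $84,092.
Year 6: DB = ⌊$84,092 × 125%/7⌋ = $15,016; SL = ⌊$74,892/2⌋ = $37,446 → take SL $37,446. Book value $46,646.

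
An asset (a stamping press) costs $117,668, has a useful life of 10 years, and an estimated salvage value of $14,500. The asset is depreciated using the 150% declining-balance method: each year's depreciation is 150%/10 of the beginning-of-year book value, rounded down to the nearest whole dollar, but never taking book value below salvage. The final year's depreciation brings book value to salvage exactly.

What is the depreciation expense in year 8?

$5,658

Depreciable base = $117,668 − $14,500 = $103,168.
Year 1: ⌊$117,668 × 150%/10⌋ = $17,650. Book value $100,018.
Year 2: ⌊$100,018 × 150%/10⌋ = $15,002. Book value $85,016.
Year 3: ⌊$85,016 × 150%/10⌋ = $12,752. Book value $72,264.
Year 4: ⌊$72,264 × 150%/10⌋ = $10,839. Book value $61,425.
Year 5: ⌊$61,425 × 150%/10⌋ = $9,213. Book value $52,212.
Year 6: ⌊$52,212 × 150%/10⌋ = $7,831. Book value $44,381.
Year 7: ⌊$44,381 × 150%/10⌋ = $6,657. Book value $37,724.
Year 8: ⌊$37,724 × 150%/10⌋ = $5,658. Book value $32,066.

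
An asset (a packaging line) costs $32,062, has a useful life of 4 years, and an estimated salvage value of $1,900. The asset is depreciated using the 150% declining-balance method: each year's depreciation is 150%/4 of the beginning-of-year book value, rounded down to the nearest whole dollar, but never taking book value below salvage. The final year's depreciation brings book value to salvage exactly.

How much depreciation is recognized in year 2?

$7,514

Depreciable base = $32,062 − $1,900 = $30,162.
Year 1: ⌊$32,062 × 150%/4⌋ = $12,023. Book value $20,039.
Year 2: ⌊$20,039 × 150%/4⌋ = $7,514. Book value $12,525.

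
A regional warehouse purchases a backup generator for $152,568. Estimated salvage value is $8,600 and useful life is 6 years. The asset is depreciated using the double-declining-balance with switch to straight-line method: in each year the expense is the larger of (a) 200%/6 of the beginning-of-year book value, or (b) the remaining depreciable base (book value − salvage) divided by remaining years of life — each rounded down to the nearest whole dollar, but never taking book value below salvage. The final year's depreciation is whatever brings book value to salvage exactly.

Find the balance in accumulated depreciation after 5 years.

$133,199

Depreciable base = $152,568 − $8,600 = $143,968.
Year 1: DB = ⌊$152,568 × 200%/6⌋ = $50,856; SL = ⌊$143,968/6⌋ = $23,994 → take DB $50,856. Book value $101,712.
Year 2: DB = ⌊$101,712 × 200%/6⌋ = $33,904; SL = ⌊$93,112/5⌋ = $18,622 → take DB $33,904. Book value $67,808.
Year 3: DB = ⌊$67,808 × 200%/6⌋ = $22,602; SL = ⌊$59,208/4⌋ = $14,802 → take DB $22,602. Book value $45,206.
Year 4: DB = ⌊$45,206 × 200%/6⌋ = $15,068; SL = ⌊$36,606/3⌋ = $12,202 → take DB $15,068. Book value $30,138.
Year 5: DB = ⌊$30,138 × 200%/6⌋ = $10,046; SL = ⌊$21,538/2⌋ = $10,769 → take SL $10,769. Book value $19,369.
Accumulated through year 5 = $152,568 − $19,369 = $133,199.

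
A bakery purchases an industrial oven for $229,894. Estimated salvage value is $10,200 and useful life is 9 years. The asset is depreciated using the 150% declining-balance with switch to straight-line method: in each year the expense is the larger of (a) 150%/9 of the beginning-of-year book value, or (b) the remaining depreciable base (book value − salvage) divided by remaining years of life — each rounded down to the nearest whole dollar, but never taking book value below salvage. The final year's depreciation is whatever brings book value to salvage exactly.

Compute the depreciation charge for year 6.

Depreciable base = $229,894 − $10,200 = $219,694.
Year 1: DB = ⌊$229,894 × 150%/9⌋ = $38,315; SL = ⌊$219,694/9⌋ = $24,410 → take DB $38,315. Book value $191,579.
Year 2: DB = ⌊$191,579 × 150%/9⌋ = $31,929; SL = ⌊$181,379/8⌋ = $22,672 → take DB $31,929. Book value $159,650.
Year 3: DB = ⌊$159,650 × 150%/9⌋ = $26,608; SL = ⌊$149,450/7⌋ = $21,350 → take DB $26,608. Book value $133,042.
Year 4: DB = ⌊$133,042 × 150%/9⌋ = $22,173; SL = ⌊$122,842/6⌋ = $20,473 → take DB $22,173. Book value $110,869.
Year 5: DB = ⌊$110,869 × 150%/9⌋ = $18,478; SL = ⌊$100,669/5⌋ = $20,133 → take SL $20,133. Book value $90,736.
Year 6: DB = ⌊$90,736 × 150%/9⌋ = $15,122; SL = ⌊$80,536/4⌋ = $20,134 → take SL $20,134. Book value $70,602.

$20,134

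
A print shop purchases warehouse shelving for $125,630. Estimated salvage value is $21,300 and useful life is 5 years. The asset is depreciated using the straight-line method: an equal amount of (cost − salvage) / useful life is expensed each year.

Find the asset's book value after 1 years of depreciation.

$104,764

Depreciable base = $125,630 − $21,300 = $104,330.
Annual expense = $104,330 / 5 = $20,866.
End of year 1: book value $104,764.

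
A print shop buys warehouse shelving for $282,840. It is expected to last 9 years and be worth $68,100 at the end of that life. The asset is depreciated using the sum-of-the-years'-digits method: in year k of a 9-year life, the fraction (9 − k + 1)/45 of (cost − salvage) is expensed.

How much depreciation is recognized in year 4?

$28,632

Depreciable base = $282,840 − $68,100 = $214,740.
Sum of the years' digits = 9+8+7+6+5+4+3+2+1 = 45.
Year 1: $214,740 × 9/45 = $42,948. Book value $239,892.
Year 2: $214,740 × 8/45 = $38,176. Book value $201,716.
Year 3: $214,740 × 7/45 = $33,404. Book value $168,312.
Year 4: $214,740 × 6/45 = $28,632. Book value $139,680.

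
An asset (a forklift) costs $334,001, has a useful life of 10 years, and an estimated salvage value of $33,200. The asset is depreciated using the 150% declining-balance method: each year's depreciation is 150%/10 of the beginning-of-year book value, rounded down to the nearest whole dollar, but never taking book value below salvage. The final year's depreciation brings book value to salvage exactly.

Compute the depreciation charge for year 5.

$26,152

Depreciable base = $334,001 − $33,200 = $300,801.
Year 1: ⌊$334,001 × 150%/10⌋ = $50,100. Book value $283,901.
Year 2: ⌊$283,901 × 150%/10⌋ = $42,585. Book value $241,316.
Year 3: ⌊$241,316 × 150%/10⌋ = $36,197. Book value $205,119.
Year 4: ⌊$205,119 × 150%/10⌋ = $30,767. Book value $174,352.
Year 5: ⌊$174,352 × 150%/10⌋ = $26,152. Book value $148,200.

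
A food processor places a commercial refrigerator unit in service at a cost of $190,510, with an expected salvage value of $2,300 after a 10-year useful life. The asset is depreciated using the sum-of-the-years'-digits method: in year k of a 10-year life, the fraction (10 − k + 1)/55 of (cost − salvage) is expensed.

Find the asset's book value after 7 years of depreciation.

$22,832

Depreciable base = $190,510 − $2,300 = $188,210.
Sum of the years' digits = 10+9+8+7+6+5+4+3+2+1 = 55.
Year 1: $188,210 × 10/55 = $34,220. Book value $156,290.
Year 2: $188,210 × 9/55 = $30,798. Book value $125,492.
Year 3: $188,210 × 8/55 = $27,376. Book value $98,116.
Year 4: $188,210 × 7/55 = $23,954. Book value $74,162.
Year 5: $188,210 × 6/55 = $20,532. Book value $53,630.
Year 6: $188,210 × 5/55 = $17,110. Book value $36,520.
Year 7: $188,210 × 4/55 = $13,688. Book value $22,832.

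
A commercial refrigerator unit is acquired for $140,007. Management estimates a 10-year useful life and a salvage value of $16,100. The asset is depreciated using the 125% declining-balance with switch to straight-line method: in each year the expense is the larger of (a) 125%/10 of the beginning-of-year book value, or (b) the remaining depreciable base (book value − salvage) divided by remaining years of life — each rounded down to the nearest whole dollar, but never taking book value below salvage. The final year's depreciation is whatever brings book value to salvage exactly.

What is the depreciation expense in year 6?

Depreciable base = $140,007 − $16,100 = $123,907.
Year 1: DB = ⌊$140,007 × 125%/10⌋ = $17,500; SL = ⌊$123,907/10⌋ = $12,390 → take DB $17,500. Book value $122,507.
Year 2: DB = ⌊$122,507 × 125%/10⌋ = $15,313; SL = ⌊$106,407/9⌋ = $11,823 → take DB $15,313. Book value $107,194.
Year 3: DB = ⌊$107,194 × 125%/10⌋ = $13,399; SL = ⌊$91,094/8⌋ = $11,386 → take DB $13,399. Book value $93,795.
Year 4: DB = ⌊$93,795 × 125%/10⌋ = $11,724; SL = ⌊$77,695/7⌋ = $11,099 → take DB $11,724. Book value $82,071.
Year 5: DB = ⌊$82,071 × 125%/10⌋ = $10,258; SL = ⌊$65,971/6⌋ = $10,995 → take SL $10,995. Book value $71,076.
Year 6: DB = ⌊$71,076 × 125%/10⌋ = $8,884; SL = ⌊$54,976/5⌋ = $10,995 → take SL $10,995. Book value $60,081.

$10,995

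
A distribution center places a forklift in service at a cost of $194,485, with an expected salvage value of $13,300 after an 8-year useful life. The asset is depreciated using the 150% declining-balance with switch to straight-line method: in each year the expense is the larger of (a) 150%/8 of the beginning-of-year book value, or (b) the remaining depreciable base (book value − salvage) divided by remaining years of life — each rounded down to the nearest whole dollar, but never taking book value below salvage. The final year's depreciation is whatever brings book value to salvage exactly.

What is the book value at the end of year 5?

$66,895

Depreciable base = $194,485 − $13,300 = $181,185.
Year 1: DB = ⌊$194,485 × 150%/8⌋ = $36,465; SL = ⌊$181,185/8⌋ = $22,648 → take DB $36,465. Book value $158,020.
Year 2: DB = ⌊$158,020 × 150%/8⌋ = $29,628; SL = ⌊$144,720/7⌋ = $20,674 → take DB $29,628. Book value $128,392.
Year 3: DB = ⌊$128,392 × 150%/8⌋ = $24,073; SL = ⌊$115,092/6⌋ = $19,182 → take DB $24,073. Book value $104,319.
Year 4: DB = ⌊$104,319 × 150%/8⌋ = $19,559; SL = ⌊$91,019/5⌋ = $18,203 → take DB $19,559. Book value $84,760.
Year 5: DB = ⌊$84,760 × 150%/8⌋ = $15,892; SL = ⌊$71,460/4⌋ = $17,865 → take SL $17,865. Book value $66,895.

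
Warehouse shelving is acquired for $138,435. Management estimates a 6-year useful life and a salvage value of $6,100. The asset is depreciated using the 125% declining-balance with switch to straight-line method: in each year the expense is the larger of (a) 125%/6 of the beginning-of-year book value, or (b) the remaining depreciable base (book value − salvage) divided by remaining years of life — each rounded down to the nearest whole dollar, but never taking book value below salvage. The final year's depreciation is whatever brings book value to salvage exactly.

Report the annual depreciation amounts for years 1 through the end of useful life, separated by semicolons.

$28,840; $22,832; $20,165; $20,166; $20,166; $20,166

Depreciable base = $138,435 − $6,100 = $132,335.
Year 1: DB = ⌊$138,435 × 125%/6⌋ = $28,840; SL = ⌊$132,335/6⌋ = $22,055 → take DB $28,840. Book value $109,595.
Year 2: DB = ⌊$109,595 × 125%/6⌋ = $22,832; SL = ⌊$103,495/5⌋ = $20,699 → take DB $22,832. Book value $86,763.
Year 3: DB = ⌊$86,763 × 125%/6⌋ = $18,075; SL = ⌊$80,663/4⌋ = $20,165 → take SL $20,165. Book value $66,598.
Year 4: DB = ⌊$66,598 × 125%/6⌋ = $13,874; SL = ⌊$60,498/3⌋ = $20,166 → take SL $20,166. Book value $46,432.
Year 5: DB = ⌊$46,432 × 125%/6⌋ = $9,673; SL = ⌊$40,332/2⌋ = $20,166 → take SL $20,166. Book value $26,266.
Year 6 (final): $26,266 − $6,100 = $20,166. Book value $6,100.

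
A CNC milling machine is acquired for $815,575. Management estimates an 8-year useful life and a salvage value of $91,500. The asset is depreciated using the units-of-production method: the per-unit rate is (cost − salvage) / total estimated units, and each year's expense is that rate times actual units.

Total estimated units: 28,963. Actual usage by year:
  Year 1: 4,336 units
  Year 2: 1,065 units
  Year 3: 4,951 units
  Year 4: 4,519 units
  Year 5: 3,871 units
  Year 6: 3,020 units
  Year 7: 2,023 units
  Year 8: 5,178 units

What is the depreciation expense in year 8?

Depreciable base = $815,575 − $91,500 = $724,075.
Rate = $724,075 / 28,963 units = $25 per unit.
Year 1: 4,336 × $25 = $108,400. Book value $707,175.
Year 2: 1,065 × $25 = $26,625. Book value $680,550.
Year 3: 4,951 × $25 = $123,775. Book value $556,775.
Year 4: 4,519 × $25 = $112,975. Book value $443,800.
Year 5: 3,871 × $25 = $96,775. Book value $347,025.
Year 6: 3,020 × $25 = $75,500. Book value $271,525.
Year 7: 2,023 × $25 = $50,575. Book value $220,950.
Year 8: 5,178 × $25 = $129,450. Book value $91,500.

$129,450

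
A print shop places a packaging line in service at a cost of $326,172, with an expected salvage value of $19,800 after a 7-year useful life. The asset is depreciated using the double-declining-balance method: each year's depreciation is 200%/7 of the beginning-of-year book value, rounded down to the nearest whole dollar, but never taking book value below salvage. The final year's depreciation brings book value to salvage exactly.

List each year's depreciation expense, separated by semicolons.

Depreciable base = $326,172 − $19,800 = $306,372.
Year 1: ⌊$326,172 × 200%/7⌋ = $93,192. Book value $232,980.
Year 2: ⌊$232,980 × 200%/7⌋ = $66,565. Book value $166,415.
Year 3: ⌊$166,415 × 200%/7⌋ = $47,547. Book value $118,868.
Year 4: ⌊$118,868 × 200%/7⌋ = $33,962. Book value $84,906.
Year 5: ⌊$84,906 × 200%/7⌋ = $24,258. Book value $60,648.
Year 6: ⌊$60,648 × 200%/7⌋ = $17,328. Book value $43,320.
Year 7 (final): $43,320 − $19,800 = $23,520. Book value $19,800.

$93,192; $66,565; $47,547; $33,962; $24,258; $17,328; $23,520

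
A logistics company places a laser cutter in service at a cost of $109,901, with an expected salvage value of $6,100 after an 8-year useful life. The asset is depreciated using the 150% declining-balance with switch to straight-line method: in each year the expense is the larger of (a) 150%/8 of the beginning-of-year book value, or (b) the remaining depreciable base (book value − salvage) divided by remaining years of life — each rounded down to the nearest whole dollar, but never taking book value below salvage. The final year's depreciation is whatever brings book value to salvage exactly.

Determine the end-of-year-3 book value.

Depreciable base = $109,901 − $6,100 = $103,801.
Year 1: DB = ⌊$109,901 × 150%/8⌋ = $20,606; SL = ⌊$103,801/8⌋ = $12,975 → take DB $20,606. Book value $89,295.
Year 2: DB = ⌊$89,295 × 150%/8⌋ = $16,742; SL = ⌊$83,195/7⌋ = $11,885 → take DB $16,742. Book value $72,553.
Year 3: DB = ⌊$72,553 × 150%/8⌋ = $13,603; SL = ⌊$66,453/6⌋ = $11,075 → take DB $13,603. Book value $58,950.

$58,950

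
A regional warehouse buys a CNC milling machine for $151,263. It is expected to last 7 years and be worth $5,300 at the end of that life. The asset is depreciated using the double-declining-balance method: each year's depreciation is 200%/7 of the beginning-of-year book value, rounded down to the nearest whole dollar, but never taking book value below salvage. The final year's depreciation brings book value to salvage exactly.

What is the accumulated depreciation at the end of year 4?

Depreciable base = $151,263 − $5,300 = $145,963.
Year 1: ⌊$151,263 × 200%/7⌋ = $43,218. Book value $108,045.
Year 2: ⌊$108,045 × 200%/7⌋ = $30,870. Book value $77,175.
Year 3: ⌊$77,175 × 200%/7⌋ = $22,050. Book value $55,125.
Year 4: ⌊$55,125 × 200%/7⌋ = $15,750. Book value $39,375.
Accumulated through year 4 = $151,263 − $39,375 = $111,888.

$111,888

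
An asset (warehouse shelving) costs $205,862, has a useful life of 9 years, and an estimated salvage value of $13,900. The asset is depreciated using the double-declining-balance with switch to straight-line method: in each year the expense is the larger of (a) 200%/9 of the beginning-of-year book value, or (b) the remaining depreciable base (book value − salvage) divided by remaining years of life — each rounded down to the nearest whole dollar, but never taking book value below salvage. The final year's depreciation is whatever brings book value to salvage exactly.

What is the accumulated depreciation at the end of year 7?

Depreciable base = $205,862 − $13,900 = $191,962.
Year 1: DB = ⌊$205,862 × 200%/9⌋ = $45,747; SL = ⌊$191,962/9⌋ = $21,329 → take DB $45,747. Book value $160,115.
Year 2: DB = ⌊$160,115 × 200%/9⌋ = $35,581; SL = ⌊$146,215/8⌋ = $18,276 → take DB $35,581. Book value $124,534.
Year 3: DB = ⌊$124,534 × 200%/9⌋ = $27,674; SL = ⌊$110,634/7⌋ = $15,804 → take DB $27,674. Book value $96,860.
Year 4: DB = ⌊$96,860 × 200%/9⌋ = $21,524; SL = ⌊$82,960/6⌋ = $13,826 → take DB $21,524. Book value $75,336.
Year 5: DB = ⌊$75,336 × 200%/9⌋ = $16,741; SL = ⌊$61,436/5⌋ = $12,287 → take DB $16,741. Book value $58,595.
Year 6: DB = ⌊$58,595 × 200%/9⌋ = $13,021; SL = ⌊$44,695/4⌋ = $11,173 → take DB $13,021. Book value $45,574.
Year 7: DB = ⌊$45,574 × 200%/9⌋ = $10,127; SL = ⌊$31,674/3⌋ = $10,558 → take SL $10,558. Book value $35,016.
Accumulated through year 7 = $205,862 − $35,016 = $170,846.

$170,846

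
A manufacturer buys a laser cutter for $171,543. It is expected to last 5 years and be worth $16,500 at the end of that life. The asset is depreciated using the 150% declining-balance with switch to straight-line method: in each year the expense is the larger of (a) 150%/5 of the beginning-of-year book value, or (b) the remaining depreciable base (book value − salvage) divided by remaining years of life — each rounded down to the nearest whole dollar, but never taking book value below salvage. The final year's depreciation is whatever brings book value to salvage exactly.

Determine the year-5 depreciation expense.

$21,170

Depreciable base = $171,543 − $16,500 = $155,043.
Year 1: DB = ⌊$171,543 × 150%/5⌋ = $51,462; SL = ⌊$155,043/5⌋ = $31,008 → take DB $51,462. Book value $120,081.
Year 2: DB = ⌊$120,081 × 150%/5⌋ = $36,024; SL = ⌊$103,581/4⌋ = $25,895 → take DB $36,024. Book value $84,057.
Year 3: DB = ⌊$84,057 × 150%/5⌋ = $25,217; SL = ⌊$67,557/3⌋ = $22,519 → take DB $25,217. Book value $58,840.
Year 4: DB = ⌊$58,840 × 150%/5⌋ = $17,652; SL = ⌊$42,340/2⌋ = $21,170 → take SL $21,170. Book value $37,670.
Year 5 (final): $37,670 − $16,500 = $21,170. Book value $16,500.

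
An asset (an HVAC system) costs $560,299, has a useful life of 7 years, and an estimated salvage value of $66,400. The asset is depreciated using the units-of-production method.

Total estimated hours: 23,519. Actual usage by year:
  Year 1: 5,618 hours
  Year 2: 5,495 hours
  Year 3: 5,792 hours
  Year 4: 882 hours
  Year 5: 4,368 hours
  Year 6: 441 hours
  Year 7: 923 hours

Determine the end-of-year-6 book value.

$85,783

Depreciable base = $560,299 − $66,400 = $493,899.
Rate = $493,899 / 23,519 hours = $21 per hour.
Year 1: 5,618 × $21 = $117,978. Book value $442,321.
Year 2: 5,495 × $21 = $115,395. Book value $326,926.
Year 3: 5,792 × $21 = $121,632. Book value $205,294.
Year 4: 882 × $21 = $18,522. Book value $186,772.
Year 5: 4,368 × $21 = $91,728. Book value $95,044.
Year 6: 441 × $21 = $9,261. Book value $85,783.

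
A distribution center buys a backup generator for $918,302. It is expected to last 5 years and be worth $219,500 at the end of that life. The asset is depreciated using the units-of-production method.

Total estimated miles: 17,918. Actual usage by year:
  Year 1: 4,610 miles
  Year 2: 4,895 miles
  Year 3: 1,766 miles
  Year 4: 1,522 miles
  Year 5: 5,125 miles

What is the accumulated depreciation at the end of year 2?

Depreciable base = $918,302 − $219,500 = $698,802.
Rate = $698,802 / 17,918 miles = $39 per mile.
Year 1: 4,610 × $39 = $179,790. Book value $738,512.
Year 2: 4,895 × $39 = $190,905. Book value $547,607.
Accumulated through year 2 = $918,302 − $547,607 = $370,695.

$370,695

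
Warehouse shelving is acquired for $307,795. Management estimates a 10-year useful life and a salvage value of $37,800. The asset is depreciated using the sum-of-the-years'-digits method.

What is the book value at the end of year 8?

Depreciable base = $307,795 − $37,800 = $269,995.
Sum of the years' digits = 10+9+8+7+6+5+4+3+2+1 = 55.
Year 1: $269,995 × 10/55 = $49,090. Book value $258,705.
Year 2: $269,995 × 9/55 = $44,181. Book value $214,524.
Year 3: $269,995 × 8/55 = $39,272. Book value $175,252.
Year 4: $269,995 × 7/55 = $34,363. Book value $140,889.
Year 5: $269,995 × 6/55 = $29,454. Book value $111,435.
Year 6: $269,995 × 5/55 = $24,545. Book value $86,890.
Year 7: $269,995 × 4/55 = $19,636. Book value $67,254.
Year 8: $269,995 × 3/55 = $14,727. Book value $52,527.

$52,527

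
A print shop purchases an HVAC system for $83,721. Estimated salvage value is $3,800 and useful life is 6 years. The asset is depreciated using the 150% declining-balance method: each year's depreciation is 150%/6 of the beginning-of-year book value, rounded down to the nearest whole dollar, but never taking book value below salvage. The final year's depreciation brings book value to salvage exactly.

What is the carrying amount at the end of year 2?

$47,094

Depreciable base = $83,721 − $3,800 = $79,921.
Year 1: ⌊$83,721 × 150%/6⌋ = $20,930. Book value $62,791.
Year 2: ⌊$62,791 × 150%/6⌋ = $15,697. Book value $47,094.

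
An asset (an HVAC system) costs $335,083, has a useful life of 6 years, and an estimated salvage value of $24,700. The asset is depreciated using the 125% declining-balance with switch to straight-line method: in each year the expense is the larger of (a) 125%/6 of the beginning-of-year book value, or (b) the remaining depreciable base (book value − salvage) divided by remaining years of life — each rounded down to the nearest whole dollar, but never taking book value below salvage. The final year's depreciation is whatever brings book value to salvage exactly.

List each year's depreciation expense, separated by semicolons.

$69,808; $55,265; $46,327; $46,327; $46,328; $46,328

Depreciable base = $335,083 − $24,700 = $310,383.
Year 1: DB = ⌊$335,083 × 125%/6⌋ = $69,808; SL = ⌊$310,383/6⌋ = $51,730 → take DB $69,808. Book value $265,275.
Year 2: DB = ⌊$265,275 × 125%/6⌋ = $55,265; SL = ⌊$240,575/5⌋ = $48,115 → take DB $55,265. Book value $210,010.
Year 3: DB = ⌊$210,010 × 125%/6⌋ = $43,752; SL = ⌊$185,310/4⌋ = $46,327 → take SL $46,327. Book value $163,683.
Year 4: DB = ⌊$163,683 × 125%/6⌋ = $34,100; SL = ⌊$138,983/3⌋ = $46,327 → take SL $46,327. Book value $117,356.
Year 5: DB = ⌊$117,356 × 125%/6⌋ = $24,449; SL = ⌊$92,656/2⌋ = $46,328 → take SL $46,328. Book value $71,028.
Year 6 (final): $71,028 − $24,700 = $46,328. Book value $24,700.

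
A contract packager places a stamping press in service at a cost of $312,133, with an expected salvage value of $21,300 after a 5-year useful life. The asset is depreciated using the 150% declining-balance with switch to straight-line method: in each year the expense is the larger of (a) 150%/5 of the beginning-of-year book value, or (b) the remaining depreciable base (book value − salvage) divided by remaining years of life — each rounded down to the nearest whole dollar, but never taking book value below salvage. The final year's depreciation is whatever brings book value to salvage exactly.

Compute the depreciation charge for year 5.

$42,882

Depreciable base = $312,133 − $21,300 = $290,833.
Year 1: DB = ⌊$312,133 × 150%/5⌋ = $93,639; SL = ⌊$290,833/5⌋ = $58,166 → take DB $93,639. Book value $218,494.
Year 2: DB = ⌊$218,494 × 150%/5⌋ = $65,548; SL = ⌊$197,194/4⌋ = $49,298 → take DB $65,548. Book value $152,946.
Year 3: DB = ⌊$152,946 × 150%/5⌋ = $45,883; SL = ⌊$131,646/3⌋ = $43,882 → take DB $45,883. Book value $107,063.
Year 4: DB = ⌊$107,063 × 150%/5⌋ = $32,118; SL = ⌊$85,763/2⌋ = $42,881 → take SL $42,881. Book value $64,182.
Year 5 (final): $64,182 − $21,300 = $42,882. Book value $21,300.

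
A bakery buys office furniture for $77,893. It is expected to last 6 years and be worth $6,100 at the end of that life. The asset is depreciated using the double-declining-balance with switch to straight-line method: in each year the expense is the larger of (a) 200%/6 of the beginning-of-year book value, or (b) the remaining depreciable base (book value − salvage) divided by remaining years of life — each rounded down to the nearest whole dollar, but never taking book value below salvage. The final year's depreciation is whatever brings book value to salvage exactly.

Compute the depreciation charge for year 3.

Depreciable base = $77,893 − $6,100 = $71,793.
Year 1: DB = ⌊$77,893 × 200%/6⌋ = $25,964; SL = ⌊$71,793/6⌋ = $11,965 → take DB $25,964. Book value $51,929.
Year 2: DB = ⌊$51,929 × 200%/6⌋ = $17,309; SL = ⌊$45,829/5⌋ = $9,165 → take DB $17,309. Book value $34,620.
Year 3: DB = ⌊$34,620 × 200%/6⌋ = $11,540; SL = ⌊$28,520/4⌋ = $7,130 → take DB $11,540. Book value $23,080.

$11,540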